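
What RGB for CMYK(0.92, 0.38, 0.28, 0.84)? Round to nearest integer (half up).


R = 255 × (1-C) × (1-K) = 255 × 0.08 × 0.16 = 3.264 → 3
G = 255 × (1-M) × (1-K) = 255 × 0.62 × 0.16 = 25.296 → 25
B = 255 × (1-Y) × (1-K) = 255 × 0.72 × 0.16 = 29.376 → 29
= RGB(3, 25, 29)


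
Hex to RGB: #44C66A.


44 → 68 (R)
C6 → 198 (G)
6A → 106 (B)
= RGB(68, 198, 106)


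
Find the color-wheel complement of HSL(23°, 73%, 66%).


Complement = opposite side of color wheel = hue + 180°
H' = (23 + 180) mod 360 = 203°
S and L unchanged.
= HSL(203°, 73%, 66%)


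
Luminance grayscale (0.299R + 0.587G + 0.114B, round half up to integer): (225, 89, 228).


Gray = 0.299×R + 0.587×G + 0.114×B
Gray = 0.299×225 + 0.587×89 + 0.114×228
Gray = 67.275 + 52.243 + 25.992
Gray = 145.510 → round half up → 146
Gray = 146


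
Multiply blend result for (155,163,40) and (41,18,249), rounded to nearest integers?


Multiply: C = A×B/255, rounded to nearest integer
R: 155×41/255 = 6355/255 ≈ 24.922 → 25
G: 163×18/255 = 2934/255 ≈ 11.506 → 12
B: 40×249/255 = 9960/255 ≈ 39.059 → 39
= RGB(25, 12, 39)


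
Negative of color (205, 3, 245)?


Invert: (255-R, 255-G, 255-B)
R: 255-205 = 50
G: 255-3 = 252
B: 255-245 = 10
= RGB(50, 252, 10)


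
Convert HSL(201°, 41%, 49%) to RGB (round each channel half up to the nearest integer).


H=201°, S=0.41, L=0.49
C = (1-|2L-1|)×S = (1-|-0.02|)×0.41 = 0.4018
H' = H/60 = 201/60 ≈ 3.3500; X = C×(1-|H' mod 2 - 1|) = 0.26117
m = L - C/2 = 0.49 - 0.2009 = 0.2891
Sector ⌊H'⌋ = 3 → (R',G',B') = (0.0, 0.26117, 0.4018)
RGB = ((R'+m)×255, (G'+m)×255, (B'+m)×255) = (73.7205, 140.31885, 176.1795)
Round half up → RGB(74, 140, 176)


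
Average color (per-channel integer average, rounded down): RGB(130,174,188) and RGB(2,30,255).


Midpoint: each channel = ⌊(C₁+C₂)/2⌋
R: ⌊(130+2)/2⌋ = 66
G: ⌊(174+30)/2⌋ = 102
B: ⌊(188+255)/2⌋ = 221
= RGB(66, 102, 221)


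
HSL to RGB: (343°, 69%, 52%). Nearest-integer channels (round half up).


H=343°, S=0.69, L=0.52
C = (1-|2L-1|)×S = (1-|0.04|)×0.69 = 0.6624
H' = H/60 = 343/60 ≈ 5.7167; X = C×(1-|H' mod 2 - 1|) = 0.18768
m = L - C/2 = 0.52 - 0.3312 = 0.1888
Sector ⌊H'⌋ = 5 → (R',G',B') = (0.6624, 0.0, 0.18768)
RGB = ((R'+m)×255, (G'+m)×255, (B'+m)×255) = (217.056, 48.144, 96.0024)
Round half up → RGB(217, 48, 96)


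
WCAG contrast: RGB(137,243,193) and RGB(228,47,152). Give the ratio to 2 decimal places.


Linearize each sRGB channel c=v/255: c/12.92 if c ≤ 0.04045 else ((c+0.055)/1.055)^2.4
L = 0.2126×R_lin + 0.7152×G_lin + 0.0722×B_lin
Color 1 (137,243,193):
  R=137: 137/255≈0.5373 > 0.04045 → ((0.5373+0.055)/1.055)^2.4 ≈ 0.25016
  G=243: 243/255≈0.9529 > 0.04045 → ((0.9529+0.055)/1.055)^2.4 ≈ 0.89627
  B=193: 193/255≈0.7569 > 0.04045 → ((0.7569+0.055)/1.055)^2.4 ≈ 0.53328
  L1 = 0.2126×0.25016 + 0.7152×0.89627 + 0.0722×0.53328 ≈ 0.73270
Color 2 (228,47,152):
  R=228: 228/255≈0.8941 > 0.04045 → ((0.8941+0.055)/1.055)^2.4 ≈ 0.77582
  G=47: 47/255≈0.1843 > 0.04045 → ((0.1843+0.055)/1.055)^2.4 ≈ 0.02843
  B=152: 152/255≈0.5961 > 0.04045 → ((0.5961+0.055)/1.055)^2.4 ≈ 0.31399
  L2 = 0.2126×0.77582 + 0.7152×0.02843 + 0.0722×0.31399 ≈ 0.20794
Lighter = 0.73270, Darker = 0.20794
Ratio = (L_lighter + 0.05) / (L_darker + 0.05)
Ratio = (0.73270 + 0.05) / (0.20794 + 0.05) = 0.78270 / 0.25794 ≈ 3.0344
Ratio ≈ 3.03:1


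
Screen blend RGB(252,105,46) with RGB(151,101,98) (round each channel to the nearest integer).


Screen: C = 255 - (255-A)×(255-B)/255, rounded to nearest integer
R: 255 - (255-252)×(255-151)/255 = 255 - 312/255 ≈ 255 - 1.224 = 253.776 → 254
G: 255 - (255-105)×(255-101)/255 = 255 - 23100/255 ≈ 255 - 90.588 = 164.412 → 164
B: 255 - (255-46)×(255-98)/255 = 255 - 32813/255 ≈ 255 - 128.678 = 126.322 → 126
= RGB(254, 164, 126)


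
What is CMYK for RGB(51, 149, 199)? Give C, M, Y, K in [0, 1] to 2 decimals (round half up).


R'=51/255≈0.2000, G'=149/255≈0.5843, B'=199/255≈0.7804
K = 1 - max(R',G',B') = 1 - 199/255 = 56/255 = 0.21960… → 0.22
(1-R'-K)/(1-K) simplifies to (max-R)/max with max = 199:
C = (199-51)/199 = 148/199 = 0.74371… → 0.74
M = (199-149)/199 = 50/199 = 0.25125… → 0.25
Y = (199-199)/199 = 0/199 = 0 → 0.00
= CMYK(0.74, 0.25, 0.00, 0.22)


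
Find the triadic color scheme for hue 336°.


Triadic: equally spaced at 120° intervals
H1 = 336°
H2 = (336 + 120) mod 360 = 96°
H3 = (336 + 240) mod 360 = 216°
Triadic = 336°, 96°, 216°


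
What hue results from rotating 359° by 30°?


New hue = (H + rotation) mod 360
New hue = (359 + 30) mod 360
= 389 mod 360
= 29°


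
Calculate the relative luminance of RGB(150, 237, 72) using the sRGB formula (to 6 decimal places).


Linearize each channel (sRGB transfer function): c = v/255; c_lin = c/12.92 if c ≤ 0.04045, else ((c+0.055)/1.055)^2.4
  R: 150/255 ≈ 0.588235 > 0.04045 → ((0.588235+0.055)/1.055)^2.4 ≈ 0.304987
  G: 237/255 ≈ 0.929412 > 0.04045 → ((0.929412+0.055)/1.055)^2.4 ≈ 0.846873
  B: 72/255 ≈ 0.282353 > 0.04045 → ((0.282353+0.055)/1.055)^2.4 ≈ 0.064803
R_lin = 0.304987, G_lin = 0.846873, B_lin = 0.064803
L = 0.2126×R + 0.7152×G + 0.0722×B
L = 0.2126×0.304987 + 0.7152×0.846873 + 0.0722×0.064803
L ≈ 0.675203


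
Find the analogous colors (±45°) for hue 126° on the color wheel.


Base hue: 126°
Left analog: (126 - 45) mod 360 = 81°
Right analog: (126 + 45) mod 360 = 171°
Analogous hues = 81° and 171°


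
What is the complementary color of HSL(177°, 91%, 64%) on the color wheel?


Complement = opposite side of color wheel = hue + 180°
H' = (177 + 180) mod 360 = 357°
S and L unchanged.
= HSL(357°, 91%, 64%)


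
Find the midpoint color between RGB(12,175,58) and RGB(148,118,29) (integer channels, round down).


Midpoint: each channel = ⌊(C₁+C₂)/2⌋
R: ⌊(12+148)/2⌋ = 80
G: ⌊(175+118)/2⌋ = 146
B: ⌊(58+29)/2⌋ = 43
= RGB(80, 146, 43)


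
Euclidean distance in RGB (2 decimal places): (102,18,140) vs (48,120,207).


d = √[(R₁-R₂)² + (G₁-G₂)² + (B₁-B₂)²]
d = √[(102-48)² + (18-120)² + (140-207)²]
d = √[2916 + 10404 + 4489]
d = √17809
d ≈ 133.45


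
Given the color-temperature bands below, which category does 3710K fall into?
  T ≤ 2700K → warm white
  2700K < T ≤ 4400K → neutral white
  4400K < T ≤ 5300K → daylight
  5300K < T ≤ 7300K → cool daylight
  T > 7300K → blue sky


Temperature: 3710K
2700K < 3710K ≤ 4400K → neutral white
Classification: neutral white


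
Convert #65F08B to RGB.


65 → 101 (R)
F0 → 240 (G)
8B → 139 (B)
= RGB(101, 240, 139)


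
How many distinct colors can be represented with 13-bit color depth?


Colors = 2^bits = 2^13
= 8,192 colors


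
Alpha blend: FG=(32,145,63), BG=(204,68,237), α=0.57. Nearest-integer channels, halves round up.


C = α×F + (1-α)×B, with 1-α = 0.43
R: 0.57×32 + 0.43×204 = 18.24 + 87.72 = 105.96 → 106
G: 0.57×145 + 0.43×68 = 82.65 + 29.24 = 111.89 → 112
B: 0.57×63 + 0.43×237 = 35.91 + 101.91 = 137.82 → 138
= RGB(106, 112, 138)


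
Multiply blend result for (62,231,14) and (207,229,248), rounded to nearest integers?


Multiply: C = A×B/255, rounded to nearest integer
R: 62×207/255 = 12834/255 ≈ 50.329 → 50
G: 231×229/255 = 52899/255 ≈ 207.447 → 207
B: 14×248/255 = 3472/255 ≈ 13.616 → 14
= RGB(50, 207, 14)


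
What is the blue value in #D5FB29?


Color: #D5FB29
R = D5 = 213
G = FB = 251
B = 29 = 41
Blue = 41


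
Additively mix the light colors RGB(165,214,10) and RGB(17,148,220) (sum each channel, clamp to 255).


Additive: each channel = min(255, C₁+C₂)
R: 165+17 = 182 → 182
G: 214+148 = 362 → 255
B: 10+220 = 230 → 230
= RGB(182, 255, 230)


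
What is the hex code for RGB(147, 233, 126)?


R = 147 → 93 (hex)
G = 233 → E9 (hex)
B = 126 → 7E (hex)
Hex = #93E97E


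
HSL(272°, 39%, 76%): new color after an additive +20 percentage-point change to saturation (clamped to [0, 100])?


Original S = 39%
Adjustment = +20 percentage points
New S = 39 + (20) = 59
Clamp to [0, 100] → 59
= HSL(272°, 59%, 76%)


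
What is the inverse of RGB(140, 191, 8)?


Invert: (255-R, 255-G, 255-B)
R: 255-140 = 115
G: 255-191 = 64
B: 255-8 = 247
= RGB(115, 64, 247)


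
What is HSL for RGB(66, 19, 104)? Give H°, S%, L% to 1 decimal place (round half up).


Normalize: R'=66/255≈0.2588, G'=19/255≈0.0745, B'=104/255≈0.4078
Max=104/255, Min=19/255, Δ=Max-Min=85/255
L = (Max+Min)/2 = (104+19)/510 = 123/510 = 0.24117… → L = 24.1%
L ≤ 0.5 → S = Δ/(Max+Min) = 85/(104+19) = 85/123 = 0.69105… → S = 69.1%
(the 1/255 factors cancel in S and H, so raw channel differences can be used)
Max is B' → H = 60 × ((R-G)/Δ + 4) = 60 × ((66-19)/85 + 4)
  47/85 + 4 = 0.5529… + 4 = 4.5529…
  H = 60 × 4.5529… = 273.176…° → H = 273.2°
= HSL(273.2°, 69.1%, 24.1%)


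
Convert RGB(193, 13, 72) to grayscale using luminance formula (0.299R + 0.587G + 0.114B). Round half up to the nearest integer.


Gray = 0.299×R + 0.587×G + 0.114×B
Gray = 0.299×193 + 0.587×13 + 0.114×72
Gray = 57.707 + 7.631 + 8.208
Gray = 73.546 → round half up → 74
Gray = 74


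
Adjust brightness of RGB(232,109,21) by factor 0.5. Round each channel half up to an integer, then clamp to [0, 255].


Multiply each channel by 0.5, round half up, clamp to [0, 255]
R: 232×0.5 = 116
G: 109×0.5 = 54.5 → round → 55
B: 21×0.5 = 10.5 → round → 11
= RGB(116, 55, 11)


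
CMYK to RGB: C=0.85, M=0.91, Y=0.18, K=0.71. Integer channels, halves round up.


R = 255 × (1-C) × (1-K) = 255 × 0.15 × 0.29 = 11.0925 → 11
G = 255 × (1-M) × (1-K) = 255 × 0.09 × 0.29 = 6.6555 → 7
B = 255 × (1-Y) × (1-K) = 255 × 0.82 × 0.29 = 60.639 → 61
= RGB(11, 7, 61)


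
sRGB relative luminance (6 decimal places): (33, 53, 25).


Linearize each channel (sRGB transfer function): c = v/255; c_lin = c/12.92 if c ≤ 0.04045, else ((c+0.055)/1.055)^2.4
  R: 33/255 ≈ 0.129412 > 0.04045 → ((0.129412+0.055)/1.055)^2.4 ≈ 0.015209
  G: 53/255 ≈ 0.207843 > 0.04045 → ((0.207843+0.055)/1.055)^2.4 ≈ 0.035601
  B: 25/255 ≈ 0.098039 > 0.04045 → ((0.098039+0.055)/1.055)^2.4 ≈ 0.009721
R_lin = 0.015209, G_lin = 0.035601, B_lin = 0.009721
L = 0.2126×R + 0.7152×G + 0.0722×B
L = 0.2126×0.015209 + 0.7152×0.035601 + 0.0722×0.009721
L ≈ 0.029397


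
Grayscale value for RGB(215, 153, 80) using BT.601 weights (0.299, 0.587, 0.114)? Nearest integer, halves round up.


Gray = 0.299×R + 0.587×G + 0.114×B
Gray = 0.299×215 + 0.587×153 + 0.114×80
Gray = 64.285 + 89.811 + 9.120
Gray = 163.216 → round half up → 163
Gray = 163


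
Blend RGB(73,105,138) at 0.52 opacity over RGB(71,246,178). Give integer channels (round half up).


C = α×F + (1-α)×B, with 1-α = 0.48
R: 0.52×73 + 0.48×71 = 37.96 + 34.08 = 72.04 → 72
G: 0.52×105 + 0.48×246 = 54.60 + 118.08 = 172.68 → 173
B: 0.52×138 + 0.48×178 = 71.76 + 85.44 = 157.20 → 157
= RGB(72, 173, 157)


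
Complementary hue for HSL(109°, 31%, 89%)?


Complement = opposite side of color wheel = hue + 180°
H' = (109 + 180) mod 360 = 289°
S and L unchanged.
= HSL(289°, 31%, 89%)


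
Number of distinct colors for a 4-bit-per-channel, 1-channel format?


Total bits = 4 bits/channel × 1 channels = 4 bits
Distinct colors = 2^4
= 16 colors


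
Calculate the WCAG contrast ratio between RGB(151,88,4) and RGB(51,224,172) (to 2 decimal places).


Linearize each sRGB channel c=v/255: c/12.92 if c ≤ 0.04045 else ((c+0.055)/1.055)^2.4
L = 0.2126×R_lin + 0.7152×G_lin + 0.0722×B_lin
Color 1 (151,88,4):
  R=151: 151/255≈0.5922 > 0.04045 → ((0.5922+0.055)/1.055)^2.4 ≈ 0.30947
  G=88: 88/255≈0.3451 > 0.04045 → ((0.3451+0.055)/1.055)^2.4 ≈ 0.09759
  B=4: 4/255≈0.0157 ≤ 0.04045 → 0.0157/12.92 ≈ 0.00121
  L1 = 0.2126×0.30947 + 0.7152×0.09759 + 0.0722×0.00121 ≈ 0.13568
Color 2 (51,224,172):
  R=51: 51/255≈0.2000 > 0.04045 → ((0.2000+0.055)/1.055)^2.4 ≈ 0.03310
  G=224: 224/255≈0.8784 > 0.04045 → ((0.8784+0.055)/1.055)^2.4 ≈ 0.74540
  B=172: 172/255≈0.6745 > 0.04045 → ((0.6745+0.055)/1.055)^2.4 ≈ 0.41254
  L2 = 0.2126×0.03310 + 0.7152×0.74540 + 0.0722×0.41254 ≈ 0.56994
Lighter = 0.56994, Darker = 0.13568
Ratio = (L_lighter + 0.05) / (L_darker + 0.05)
Ratio = (0.56994 + 0.05) / (0.13568 + 0.05) = 0.61994 / 0.18568 ≈ 3.3388
Ratio ≈ 3.34:1


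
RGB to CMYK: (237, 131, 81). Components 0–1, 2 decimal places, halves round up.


R'=237/255≈0.9294, G'=131/255≈0.5137, B'=81/255≈0.3176
K = 1 - max(R',G',B') = 1 - 237/255 = 18/255 = 0.07058… → 0.07
(1-R'-K)/(1-K) simplifies to (max-R)/max with max = 237:
C = (237-237)/237 = 0/237 = 0 → 0.00
M = (237-131)/237 = 106/237 = 0.44725… → 0.45
Y = (237-81)/237 = 156/237 = 0.65822… → 0.66
= CMYK(0.00, 0.45, 0.66, 0.07)


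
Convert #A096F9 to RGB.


A0 → 160 (R)
96 → 150 (G)
F9 → 249 (B)
= RGB(160, 150, 249)


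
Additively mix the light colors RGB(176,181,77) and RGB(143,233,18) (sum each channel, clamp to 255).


Additive: each channel = min(255, C₁+C₂)
R: 176+143 = 319 → 255
G: 181+233 = 414 → 255
B: 77+18 = 95 → 95
= RGB(255, 255, 95)


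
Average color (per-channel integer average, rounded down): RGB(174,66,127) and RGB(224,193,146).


Midpoint: each channel = ⌊(C₁+C₂)/2⌋
R: ⌊(174+224)/2⌋ = 199
G: ⌊(66+193)/2⌋ = 129
B: ⌊(127+146)/2⌋ = 136
= RGB(199, 129, 136)


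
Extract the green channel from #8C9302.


Color: #8C9302
R = 8C = 140
G = 93 = 147
B = 02 = 2
Green = 147


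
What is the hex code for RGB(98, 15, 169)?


R = 98 → 62 (hex)
G = 15 → 0F (hex)
B = 169 → A9 (hex)
Hex = #620FA9


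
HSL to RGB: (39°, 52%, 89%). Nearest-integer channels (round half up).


H=39°, S=0.52, L=0.89
C = (1-|2L-1|)×S = (1-|0.78|)×0.52 = 0.1144
H' = H/60 = 39/60 ≈ 0.6500; X = C×(1-|H' mod 2 - 1|) = 0.07436
m = L - C/2 = 0.89 - 0.0572 = 0.8328
Sector ⌊H'⌋ = 0 → (R',G',B') = (0.1144, 0.07436, 0.0)
RGB = ((R'+m)×255, (G'+m)×255, (B'+m)×255) = (241.536, 231.3258, 212.364)
Round half up → RGB(242, 231, 212)


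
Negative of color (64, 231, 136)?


Invert: (255-R, 255-G, 255-B)
R: 255-64 = 191
G: 255-231 = 24
B: 255-136 = 119
= RGB(191, 24, 119)


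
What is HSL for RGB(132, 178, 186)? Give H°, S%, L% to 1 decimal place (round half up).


Normalize: R'=132/255≈0.5176, G'=178/255≈0.6980, B'=186/255≈0.7294
Max=186/255, Min=132/255, Δ=Max-Min=54/255
L = (Max+Min)/2 = (186+132)/510 = 318/510 = 0.62352… → L = 62.4%
L > 0.5 → S = Δ/(2-Max-Min) = 54/(510-186-132) = 54/192 = 0.28125 → S = 28.1%
(the 1/255 factors cancel in S and H, so raw channel differences can be used)
Max is B' → H = 60 × ((R-G)/Δ + 4) = 60 × ((132-178)/54 + 4)
  -46/54 + 4 = -0.8518… + 4 = 3.1481…
  H = 60 × 3.1481… = 188.888…° → H = 188.9°
= HSL(188.9°, 28.1%, 62.4%)


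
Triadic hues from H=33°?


Triadic: equally spaced at 120° intervals
H1 = 33°
H2 = (33 + 120) mod 360 = 153°
H3 = (33 + 240) mod 360 = 273°
Triadic = 33°, 153°, 273°


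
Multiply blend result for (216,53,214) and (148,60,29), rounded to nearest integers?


Multiply: C = A×B/255, rounded to nearest integer
R: 216×148/255 = 31968/255 ≈ 125.365 → 125
G: 53×60/255 = 3180/255 ≈ 12.471 → 12
B: 214×29/255 = 6206/255 ≈ 24.337 → 24
= RGB(125, 12, 24)


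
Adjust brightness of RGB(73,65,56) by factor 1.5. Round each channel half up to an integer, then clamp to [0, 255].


Multiply each channel by 1.5, round half up, clamp to [0, 255]
R: 73×1.5 = 109.5 → round → 110
G: 65×1.5 = 97.5 → round → 98
B: 56×1.5 = 84
= RGB(110, 98, 84)


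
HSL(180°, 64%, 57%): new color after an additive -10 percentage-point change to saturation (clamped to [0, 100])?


Original S = 64%
Adjustment = -10 percentage points
New S = 64 + (-10) = 54
Clamp to [0, 100] → 54
= HSL(180°, 54%, 57%)


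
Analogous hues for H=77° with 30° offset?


Base hue: 77°
Left analog: (77 - 30) mod 360 = 47°
Right analog: (77 + 30) mod 360 = 107°
Analogous hues = 47° and 107°


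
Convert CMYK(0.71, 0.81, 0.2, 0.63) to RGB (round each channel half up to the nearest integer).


R = 255 × (1-C) × (1-K) = 255 × 0.29 × 0.37 = 27.3615 → 27
G = 255 × (1-M) × (1-K) = 255 × 0.19 × 0.37 = 17.9265 → 18
B = 255 × (1-Y) × (1-K) = 255 × 0.80 × 0.37 = 75.48 → 75
= RGB(27, 18, 75)


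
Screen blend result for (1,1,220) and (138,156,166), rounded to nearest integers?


Screen: C = 255 - (255-A)×(255-B)/255, rounded to nearest integer
R: 255 - (255-1)×(255-138)/255 = 255 - 29718/255 ≈ 255 - 116.541 = 138.459 → 138
G: 255 - (255-1)×(255-156)/255 = 255 - 25146/255 ≈ 255 - 98.612 = 156.388 → 156
B: 255 - (255-220)×(255-166)/255 = 255 - 3115/255 ≈ 255 - 12.216 = 242.784 → 243
= RGB(138, 156, 243)


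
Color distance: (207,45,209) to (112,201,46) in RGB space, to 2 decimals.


d = √[(R₁-R₂)² + (G₁-G₂)² + (B₁-B₂)²]
d = √[(207-112)² + (45-201)² + (209-46)²]
d = √[9025 + 24336 + 26569]
d = √59930
d ≈ 244.81


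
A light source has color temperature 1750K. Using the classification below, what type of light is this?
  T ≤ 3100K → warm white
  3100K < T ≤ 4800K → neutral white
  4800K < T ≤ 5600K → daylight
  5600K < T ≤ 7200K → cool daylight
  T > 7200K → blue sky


Temperature: 1750K
1750K ≤ 3100K → warm white
Classification: warm white


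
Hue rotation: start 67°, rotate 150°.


New hue = (H + rotation) mod 360
New hue = (67 + 150) mod 360
= 217 mod 360
= 217°


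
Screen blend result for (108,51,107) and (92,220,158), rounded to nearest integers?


Screen: C = 255 - (255-A)×(255-B)/255, rounded to nearest integer
R: 255 - (255-108)×(255-92)/255 = 255 - 23961/255 ≈ 255 - 93.965 = 161.035 → 161
G: 255 - (255-51)×(255-220)/255 = 255 - 7140/255 ≈ 255 - 28.000 = 227.000 → 227
B: 255 - (255-107)×(255-158)/255 = 255 - 14356/255 ≈ 255 - 56.298 = 198.702 → 199
= RGB(161, 227, 199)


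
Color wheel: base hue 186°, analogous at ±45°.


Base hue: 186°
Left analog: (186 - 45) mod 360 = 141°
Right analog: (186 + 45) mod 360 = 231°
Analogous hues = 141° and 231°


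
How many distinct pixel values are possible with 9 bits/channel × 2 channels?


Total bits = 9 bits/channel × 2 channels = 18 bits
Distinct pixel values = 2^18
= 262,144 pixel values


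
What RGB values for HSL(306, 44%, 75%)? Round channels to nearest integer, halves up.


H=306°, S=0.44, L=0.75
C = (1-|2L-1|)×S = (1-|0.50|)×0.44 = 0.22
H' = H/60 = 306/60 ≈ 5.1000; X = C×(1-|H' mod 2 - 1|) = 0.198
m = L - C/2 = 0.75 - 0.11 = 0.64
Sector ⌊H'⌋ = 5 → (R',G',B') = (0.22, 0.0, 0.198)
RGB = ((R'+m)×255, (G'+m)×255, (B'+m)×255) = (219.3, 163.2, 213.69)
Round half up → RGB(219, 163, 214)


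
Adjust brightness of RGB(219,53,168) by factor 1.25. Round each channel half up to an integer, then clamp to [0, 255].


Multiply each channel by 1.25, round half up, clamp to [0, 255]
R: 219×1.25 = 273.75 → round → 274 → clamp → 255
G: 53×1.25 = 66.25 → round → 66
B: 168×1.25 = 210
= RGB(255, 66, 210)


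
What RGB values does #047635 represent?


04 → 4 (R)
76 → 118 (G)
35 → 53 (B)
= RGB(4, 118, 53)


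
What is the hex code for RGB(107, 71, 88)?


R = 107 → 6B (hex)
G = 71 → 47 (hex)
B = 88 → 58 (hex)
Hex = #6B4758


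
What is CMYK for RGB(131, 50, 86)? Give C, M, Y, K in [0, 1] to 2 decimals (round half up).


R'=131/255≈0.5137, G'=50/255≈0.1961, B'=86/255≈0.3373
K = 1 - max(R',G',B') = 1 - 131/255 = 124/255 = 0.48627… → 0.49
(1-R'-K)/(1-K) simplifies to (max-R)/max with max = 131:
C = (131-131)/131 = 0/131 = 0 → 0.00
M = (131-50)/131 = 81/131 = 0.61832… → 0.62
Y = (131-86)/131 = 45/131 = 0.34351… → 0.34
= CMYK(0.00, 0.62, 0.34, 0.49)


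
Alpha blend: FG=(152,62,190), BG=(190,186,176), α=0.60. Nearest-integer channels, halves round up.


C = α×F + (1-α)×B, with 1-α = 0.40
R: 0.60×152 + 0.40×190 = 91.20 + 76.00 = 167.20 → 167
G: 0.60×62 + 0.40×186 = 37.20 + 74.40 = 111.60 → 112
B: 0.60×190 + 0.40×176 = 114.00 + 70.40 = 184.40 → 184
= RGB(167, 112, 184)


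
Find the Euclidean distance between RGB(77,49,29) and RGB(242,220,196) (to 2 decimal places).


d = √[(R₁-R₂)² + (G₁-G₂)² + (B₁-B₂)²]
d = √[(77-242)² + (49-220)² + (29-196)²]
d = √[27225 + 29241 + 27889]
d = √84355
d ≈ 290.44


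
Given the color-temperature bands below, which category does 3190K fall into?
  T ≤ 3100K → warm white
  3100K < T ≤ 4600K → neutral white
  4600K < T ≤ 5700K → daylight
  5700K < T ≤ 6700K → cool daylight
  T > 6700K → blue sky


Temperature: 3190K
3100K < 3190K ≤ 4600K → neutral white
Classification: neutral white


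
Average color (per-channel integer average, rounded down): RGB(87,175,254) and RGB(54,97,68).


Midpoint: each channel = ⌊(C₁+C₂)/2⌋
R: ⌊(87+54)/2⌋ = 70
G: ⌊(175+97)/2⌋ = 136
B: ⌊(254+68)/2⌋ = 161
= RGB(70, 136, 161)


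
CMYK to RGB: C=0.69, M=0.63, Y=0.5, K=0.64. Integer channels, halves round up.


R = 255 × (1-C) × (1-K) = 255 × 0.31 × 0.36 = 28.458 → 28
G = 255 × (1-M) × (1-K) = 255 × 0.37 × 0.36 = 33.966 → 34
B = 255 × (1-Y) × (1-K) = 255 × 0.50 × 0.36 = 45.9 → 46
= RGB(28, 34, 46)


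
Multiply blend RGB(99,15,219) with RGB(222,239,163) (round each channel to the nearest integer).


Multiply: C = A×B/255, rounded to nearest integer
R: 99×222/255 = 21978/255 ≈ 86.188 → 86
G: 15×239/255 = 3585/255 ≈ 14.059 → 14
B: 219×163/255 = 35697/255 ≈ 139.988 → 140
= RGB(86, 14, 140)


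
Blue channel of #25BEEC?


Color: #25BEEC
R = 25 = 37
G = BE = 190
B = EC = 236
Blue = 236


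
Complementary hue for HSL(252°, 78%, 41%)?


Complement = opposite side of color wheel = hue + 180°
H' = (252 + 180) mod 360 = 72°
S and L unchanged.
= HSL(72°, 78%, 41%)


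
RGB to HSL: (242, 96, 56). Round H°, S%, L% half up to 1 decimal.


Normalize: R'=242/255≈0.9490, G'=96/255≈0.3765, B'=56/255≈0.2196
Max=242/255, Min=56/255, Δ=Max-Min=186/255
L = (Max+Min)/2 = (242+56)/510 = 298/510 = 0.58431… → L = 58.4%
L > 0.5 → S = Δ/(2-Max-Min) = 186/(510-242-56) = 186/212 = 0.87735… → S = 87.7%
(the 1/255 factors cancel in S and H, so raw channel differences can be used)
Max is R' → H = 60 × (((G-B)/Δ) mod 6) = 60 × (((96-56)/186) mod 6)
  40/186 = 0.2150…
  H = 60 × 0.2150… = 12.903…° → H = 12.9°
= HSL(12.9°, 87.7%, 58.4%)


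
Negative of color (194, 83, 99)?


Invert: (255-R, 255-G, 255-B)
R: 255-194 = 61
G: 255-83 = 172
B: 255-99 = 156
= RGB(61, 172, 156)


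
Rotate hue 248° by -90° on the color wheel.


New hue = (H + rotation) mod 360
New hue = (248 -90) mod 360
= 158 mod 360
= 158°


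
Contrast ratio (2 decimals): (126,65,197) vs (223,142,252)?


Linearize each sRGB channel c=v/255: c/12.92 if c ≤ 0.04045 else ((c+0.055)/1.055)^2.4
L = 0.2126×R_lin + 0.7152×G_lin + 0.0722×B_lin
Color 1 (126,65,197):
  R=126: 126/255≈0.4941 > 0.04045 → ((0.4941+0.055)/1.055)^2.4 ≈ 0.20864
  G=65: 65/255≈0.2549 > 0.04045 → ((0.2549+0.055)/1.055)^2.4 ≈ 0.05286
  B=197: 197/255≈0.7725 > 0.04045 → ((0.7725+0.055)/1.055)^2.4 ≈ 0.55834
  L1 = 0.2126×0.20864 + 0.7152×0.05286 + 0.0722×0.55834 ≈ 0.12247
Color 2 (223,142,252):
  R=223: 223/255≈0.8745 > 0.04045 → ((0.8745+0.055)/1.055)^2.4 ≈ 0.73791
  G=142: 142/255≈0.5569 > 0.04045 → ((0.5569+0.055)/1.055)^2.4 ≈ 0.27050
  B=252: 252/255≈0.9882 > 0.04045 → ((0.9882+0.055)/1.055)^2.4 ≈ 0.97345
  L2 = 0.2126×0.73791 + 0.7152×0.27050 + 0.0722×0.97345 ≈ 0.42062
Lighter = 0.42062, Darker = 0.12247
Ratio = (L_lighter + 0.05) / (L_darker + 0.05)
Ratio = (0.42062 + 0.05) / (0.12247 + 0.05) = 0.47062 / 0.17247 ≈ 2.7287
Ratio ≈ 2.73:1


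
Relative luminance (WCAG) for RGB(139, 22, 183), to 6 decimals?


Linearize each channel (sRGB transfer function): c = v/255; c_lin = c/12.92 if c ≤ 0.04045, else ((c+0.055)/1.055)^2.4
  R: 139/255 ≈ 0.545098 > 0.04045 → ((0.545098+0.055)/1.055)^2.4 ≈ 0.258183
  G: 22/255 ≈ 0.086275 > 0.04045 → ((0.086275+0.055)/1.055)^2.4 ≈ 0.008023
  B: 183/255 ≈ 0.717647 > 0.04045 → ((0.717647+0.055)/1.055)^2.4 ≈ 0.473531
R_lin = 0.258183, G_lin = 0.008023, B_lin = 0.473531
L = 0.2126×R + 0.7152×G + 0.0722×B
L = 0.2126×0.258183 + 0.7152×0.008023 + 0.0722×0.473531
L ≈ 0.094817


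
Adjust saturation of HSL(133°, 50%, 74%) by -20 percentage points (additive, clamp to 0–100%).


Original S = 50%
Adjustment = -20 percentage points
New S = 50 + (-20) = 30
Clamp to [0, 100] → 30
= HSL(133°, 30%, 74%)


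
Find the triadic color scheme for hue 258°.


Triadic: equally spaced at 120° intervals
H1 = 258°
H2 = (258 + 120) mod 360 = 18°
H3 = (258 + 240) mod 360 = 138°
Triadic = 258°, 18°, 138°


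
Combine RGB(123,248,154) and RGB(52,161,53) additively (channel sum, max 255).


Additive: each channel = min(255, C₁+C₂)
R: 123+52 = 175 → 175
G: 248+161 = 409 → 255
B: 154+53 = 207 → 207
= RGB(175, 255, 207)


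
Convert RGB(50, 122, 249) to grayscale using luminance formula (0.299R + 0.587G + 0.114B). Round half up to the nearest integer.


Gray = 0.299×R + 0.587×G + 0.114×B
Gray = 0.299×50 + 0.587×122 + 0.114×249
Gray = 14.950 + 71.614 + 28.386
Gray = 114.950 → round half up → 115
Gray = 115


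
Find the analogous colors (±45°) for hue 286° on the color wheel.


Base hue: 286°
Left analog: (286 - 45) mod 360 = 241°
Right analog: (286 + 45) mod 360 = 331°
Analogous hues = 241° and 331°


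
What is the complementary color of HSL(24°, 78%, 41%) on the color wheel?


Complement = opposite side of color wheel = hue + 180°
H' = (24 + 180) mod 360 = 204°
S and L unchanged.
= HSL(204°, 78%, 41%)


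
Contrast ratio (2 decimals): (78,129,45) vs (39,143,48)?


Linearize each sRGB channel c=v/255: c/12.92 if c ≤ 0.04045 else ((c+0.055)/1.055)^2.4
L = 0.2126×R_lin + 0.7152×G_lin + 0.0722×B_lin
Color 1 (78,129,45):
  R=78: 78/255≈0.3059 > 0.04045 → ((0.3059+0.055)/1.055)^2.4 ≈ 0.07619
  G=129: 129/255≈0.5059 > 0.04045 → ((0.5059+0.055)/1.055)^2.4 ≈ 0.21953
  B=45: 45/255≈0.1765 > 0.04045 → ((0.1765+0.055)/1.055)^2.4 ≈ 0.02624
  L1 = 0.2126×0.07619 + 0.7152×0.21953 + 0.0722×0.02624 ≈ 0.17510
Color 2 (39,143,48):
  R=39: 39/255≈0.1529 > 0.04045 → ((0.1529+0.055)/1.055)^2.4 ≈ 0.02029
  G=143: 143/255≈0.5608 > 0.04045 → ((0.5608+0.055)/1.055)^2.4 ≈ 0.27468
  B=48: 48/255≈0.1882 > 0.04045 → ((0.1882+0.055)/1.055)^2.4 ≈ 0.02956
  L2 = 0.2126×0.02029 + 0.7152×0.27468 + 0.0722×0.02956 ≈ 0.20290
Lighter = 0.20290, Darker = 0.17510
Ratio = (L_lighter + 0.05) / (L_darker + 0.05)
Ratio = (0.20290 + 0.05) / (0.17510 + 0.05) = 0.25290 / 0.22510 ≈ 1.1235
Ratio ≈ 1.12:1


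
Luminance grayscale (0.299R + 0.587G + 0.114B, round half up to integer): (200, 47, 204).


Gray = 0.299×R + 0.587×G + 0.114×B
Gray = 0.299×200 + 0.587×47 + 0.114×204
Gray = 59.800 + 27.589 + 23.256
Gray = 110.645 → round half up → 111
Gray = 111


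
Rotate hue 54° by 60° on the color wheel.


New hue = (H + rotation) mod 360
New hue = (54 + 60) mod 360
= 114 mod 360
= 114°


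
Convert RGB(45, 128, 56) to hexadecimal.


R = 45 → 2D (hex)
G = 128 → 80 (hex)
B = 56 → 38 (hex)
Hex = #2D8038


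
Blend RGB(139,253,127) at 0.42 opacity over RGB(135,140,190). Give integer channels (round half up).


C = α×F + (1-α)×B, with 1-α = 0.58
R: 0.42×139 + 0.58×135 = 58.38 + 78.30 = 136.68 → 137
G: 0.42×253 + 0.58×140 = 106.26 + 81.20 = 187.46 → 187
B: 0.42×127 + 0.58×190 = 53.34 + 110.20 = 163.54 → 164
= RGB(137, 187, 164)


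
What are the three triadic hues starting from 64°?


Triadic: equally spaced at 120° intervals
H1 = 64°
H2 = (64 + 120) mod 360 = 184°
H3 = (64 + 240) mod 360 = 304°
Triadic = 64°, 184°, 304°


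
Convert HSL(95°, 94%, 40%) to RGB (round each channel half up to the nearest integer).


H=95°, S=0.94, L=0.40
C = (1-|2L-1|)×S = (1-|-0.20|)×0.94 = 0.752
H' = H/60 = 95/60 ≈ 1.5833; X = C×(1-|H' mod 2 - 1|) ≈ 0.3133
m = L - C/2 = 0.40 - 0.376 = 0.024
Sector ⌊H'⌋ = 1 → (R',G',B') = (≈0.3133, 0.752, 0.0)
RGB = ((R'+m)×255, (G'+m)×255, (B'+m)×255) = (86.02, 197.88, 6.12)
Round half up → RGB(86, 198, 6)


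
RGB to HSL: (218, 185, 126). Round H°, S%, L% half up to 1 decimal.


Normalize: R'=218/255≈0.8549, G'=185/255≈0.7255, B'=126/255≈0.4941
Max=218/255, Min=126/255, Δ=Max-Min=92/255
L = (Max+Min)/2 = (218+126)/510 = 344/510 = 0.67450… → L = 67.5%
L > 0.5 → S = Δ/(2-Max-Min) = 92/(510-218-126) = 92/166 = 0.55421… → S = 55.4%
(the 1/255 factors cancel in S and H, so raw channel differences can be used)
Max is R' → H = 60 × (((G-B)/Δ) mod 6) = 60 × (((185-126)/92) mod 6)
  59/92 = 0.6413…
  H = 60 × 0.6413… = 38.478…° → H = 38.5°
= HSL(38.5°, 55.4%, 67.5%)


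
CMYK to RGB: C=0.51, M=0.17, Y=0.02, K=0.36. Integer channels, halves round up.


R = 255 × (1-C) × (1-K) = 255 × 0.49 × 0.64 = 79.968 → 80
G = 255 × (1-M) × (1-K) = 255 × 0.83 × 0.64 = 135.456 → 135
B = 255 × (1-Y) × (1-K) = 255 × 0.98 × 0.64 = 159.936 → 160
= RGB(80, 135, 160)


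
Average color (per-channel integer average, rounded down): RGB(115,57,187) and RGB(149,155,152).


Midpoint: each channel = ⌊(C₁+C₂)/2⌋
R: ⌊(115+149)/2⌋ = 132
G: ⌊(57+155)/2⌋ = 106
B: ⌊(187+152)/2⌋ = 169
= RGB(132, 106, 169)


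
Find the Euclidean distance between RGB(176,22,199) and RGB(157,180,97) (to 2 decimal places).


d = √[(R₁-R₂)² + (G₁-G₂)² + (B₁-B₂)²]
d = √[(176-157)² + (22-180)² + (199-97)²]
d = √[361 + 24964 + 10404]
d = √35729
d ≈ 189.02


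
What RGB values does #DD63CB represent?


DD → 221 (R)
63 → 99 (G)
CB → 203 (B)
= RGB(221, 99, 203)


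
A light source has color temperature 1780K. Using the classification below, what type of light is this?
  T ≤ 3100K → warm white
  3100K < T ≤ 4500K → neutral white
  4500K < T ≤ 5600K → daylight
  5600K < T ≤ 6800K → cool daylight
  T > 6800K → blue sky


Temperature: 1780K
1780K ≤ 3100K → warm white
Classification: warm white


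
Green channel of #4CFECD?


Color: #4CFECD
R = 4C = 76
G = FE = 254
B = CD = 205
Green = 254


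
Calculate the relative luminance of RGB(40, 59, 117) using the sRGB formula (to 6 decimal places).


Linearize each channel (sRGB transfer function): c = v/255; c_lin = c/12.92 if c ≤ 0.04045, else ((c+0.055)/1.055)^2.4
  R: 40/255 ≈ 0.156863 > 0.04045 → ((0.156863+0.055)/1.055)^2.4 ≈ 0.021219
  G: 59/255 ≈ 0.231373 > 0.04045 → ((0.231373+0.055)/1.055)^2.4 ≈ 0.043735
  B: 117/255 ≈ 0.458824 > 0.04045 → ((0.458824+0.055)/1.055)^2.4 ≈ 0.177888
R_lin = 0.021219, G_lin = 0.043735, B_lin = 0.177888
L = 0.2126×R + 0.7152×G + 0.0722×B
L = 0.2126×0.021219 + 0.7152×0.043735 + 0.0722×0.177888
L ≈ 0.048634


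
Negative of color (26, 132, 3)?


Invert: (255-R, 255-G, 255-B)
R: 255-26 = 229
G: 255-132 = 123
B: 255-3 = 252
= RGB(229, 123, 252)


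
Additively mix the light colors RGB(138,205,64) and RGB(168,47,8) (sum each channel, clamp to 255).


Additive: each channel = min(255, C₁+C₂)
R: 138+168 = 306 → 255
G: 205+47 = 252 → 252
B: 64+8 = 72 → 72
= RGB(255, 252, 72)


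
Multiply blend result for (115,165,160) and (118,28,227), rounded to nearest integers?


Multiply: C = A×B/255, rounded to nearest integer
R: 115×118/255 = 13570/255 ≈ 53.216 → 53
G: 165×28/255 = 4620/255 ≈ 18.118 → 18
B: 160×227/255 = 36320/255 ≈ 142.431 → 142
= RGB(53, 18, 142)


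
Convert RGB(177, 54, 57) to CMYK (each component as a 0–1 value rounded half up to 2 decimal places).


R'=177/255≈0.6941, G'=54/255≈0.2118, B'=57/255≈0.2235
K = 1 - max(R',G',B') = 1 - 177/255 = 78/255 = 0.30588… → 0.31
(1-R'-K)/(1-K) simplifies to (max-R)/max with max = 177:
C = (177-177)/177 = 0/177 = 0 → 0.00
M = (177-54)/177 = 123/177 = 0.69491… → 0.69
Y = (177-57)/177 = 120/177 = 0.67796… → 0.68
= CMYK(0.00, 0.69, 0.68, 0.31)


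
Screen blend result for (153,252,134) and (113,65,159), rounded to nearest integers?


Screen: C = 255 - (255-A)×(255-B)/255, rounded to nearest integer
R: 255 - (255-153)×(255-113)/255 = 255 - 14484/255 ≈ 255 - 56.800 = 198.200 → 198
G: 255 - (255-252)×(255-65)/255 = 255 - 570/255 ≈ 255 - 2.235 = 252.765 → 253
B: 255 - (255-134)×(255-159)/255 = 255 - 11616/255 ≈ 255 - 45.553 = 209.447 → 209
= RGB(198, 253, 209)


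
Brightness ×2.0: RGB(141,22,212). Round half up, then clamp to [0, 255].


Multiply each channel by 2.0, round half up, clamp to [0, 255]
R: 141×2.0 = 282 → clamp → 255
G: 22×2.0 = 44
B: 212×2.0 = 424 → clamp → 255
= RGB(255, 44, 255)


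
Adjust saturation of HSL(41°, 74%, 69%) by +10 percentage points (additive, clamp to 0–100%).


Original S = 74%
Adjustment = +10 percentage points
New S = 74 + (10) = 84
Clamp to [0, 100] → 84
= HSL(41°, 84%, 69%)


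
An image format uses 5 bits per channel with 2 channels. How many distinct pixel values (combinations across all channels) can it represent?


Total bits = 5 bits/channel × 2 channels = 10 bits
Distinct pixel values = 2^10
= 1,024 pixel values


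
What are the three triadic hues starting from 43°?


Triadic: equally spaced at 120° intervals
H1 = 43°
H2 = (43 + 120) mod 360 = 163°
H3 = (43 + 240) mod 360 = 283°
Triadic = 43°, 163°, 283°


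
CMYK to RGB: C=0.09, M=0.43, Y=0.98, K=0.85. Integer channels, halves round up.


R = 255 × (1-C) × (1-K) = 255 × 0.91 × 0.15 = 34.8075 → 35
G = 255 × (1-M) × (1-K) = 255 × 0.57 × 0.15 = 21.8025 → 22
B = 255 × (1-Y) × (1-K) = 255 × 0.02 × 0.15 = 0.765 → 1
= RGB(35, 22, 1)


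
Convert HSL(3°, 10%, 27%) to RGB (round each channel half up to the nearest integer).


H=3°, S=0.10, L=0.27
C = (1-|2L-1|)×S = (1-|-0.46|)×0.10 = 0.054
H' = H/60 = 3/60 ≈ 0.0500; X = C×(1-|H' mod 2 - 1|) = 0.0027
m = L - C/2 = 0.27 - 0.027 = 0.243
Sector ⌊H'⌋ = 0 → (R',G',B') = (0.054, 0.0027, 0.0)
RGB = ((R'+m)×255, (G'+m)×255, (B'+m)×255) = (75.735, 62.6535, 61.965)
Round half up → RGB(76, 63, 62)


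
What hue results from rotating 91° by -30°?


New hue = (H + rotation) mod 360
New hue = (91 -30) mod 360
= 61 mod 360
= 61°


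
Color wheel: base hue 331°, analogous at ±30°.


Base hue: 331°
Left analog: (331 - 30) mod 360 = 301°
Right analog: (331 + 30) mod 360 = 1°
Analogous hues = 301° and 1°


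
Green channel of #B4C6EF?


Color: #B4C6EF
R = B4 = 180
G = C6 = 198
B = EF = 239
Green = 198


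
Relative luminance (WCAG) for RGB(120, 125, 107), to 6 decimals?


Linearize each channel (sRGB transfer function): c = v/255; c_lin = c/12.92 if c ≤ 0.04045, else ((c+0.055)/1.055)^2.4
  R: 120/255 ≈ 0.470588 > 0.04045 → ((0.470588+0.055)/1.055)^2.4 ≈ 0.187821
  G: 125/255 ≈ 0.490196 > 0.04045 → ((0.490196+0.055)/1.055)^2.4 ≈ 0.205079
  B: 107/255 ≈ 0.419608 > 0.04045 → ((0.419608+0.055)/1.055)^2.4 ≈ 0.147027
R_lin = 0.187821, G_lin = 0.205079, B_lin = 0.147027
L = 0.2126×R + 0.7152×G + 0.0722×B
L = 0.2126×0.187821 + 0.7152×0.205079 + 0.0722×0.147027
L ≈ 0.197218


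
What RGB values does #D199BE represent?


D1 → 209 (R)
99 → 153 (G)
BE → 190 (B)
= RGB(209, 153, 190)


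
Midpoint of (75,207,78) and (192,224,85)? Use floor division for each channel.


Midpoint: each channel = ⌊(C₁+C₂)/2⌋
R: ⌊(75+192)/2⌋ = 133
G: ⌊(207+224)/2⌋ = 215
B: ⌊(78+85)/2⌋ = 81
= RGB(133, 215, 81)


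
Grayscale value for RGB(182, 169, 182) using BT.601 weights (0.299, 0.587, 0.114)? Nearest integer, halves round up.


Gray = 0.299×R + 0.587×G + 0.114×B
Gray = 0.299×182 + 0.587×169 + 0.114×182
Gray = 54.418 + 99.203 + 20.748
Gray = 174.369 → round half up → 174
Gray = 174


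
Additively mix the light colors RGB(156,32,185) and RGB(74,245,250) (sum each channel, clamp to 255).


Additive: each channel = min(255, C₁+C₂)
R: 156+74 = 230 → 230
G: 32+245 = 277 → 255
B: 185+250 = 435 → 255
= RGB(230, 255, 255)


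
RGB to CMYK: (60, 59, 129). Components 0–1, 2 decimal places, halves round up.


R'=60/255≈0.2353, G'=59/255≈0.2314, B'=129/255≈0.5059
K = 1 - max(R',G',B') = 1 - 129/255 = 126/255 = 0.49411… → 0.49
(1-R'-K)/(1-K) simplifies to (max-R)/max with max = 129:
C = (129-60)/129 = 69/129 = 0.53488… → 0.53
M = (129-59)/129 = 70/129 = 0.54263… → 0.54
Y = (129-129)/129 = 0/129 = 0 → 0.00
= CMYK(0.53, 0.54, 0.00, 0.49)


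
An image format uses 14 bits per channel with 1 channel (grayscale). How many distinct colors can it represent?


Total bits = 14 bits/channel × 1 channels = 14 bits
Distinct colors = 2^14
= 16,384 colors


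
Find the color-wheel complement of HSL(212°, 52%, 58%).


Complement = opposite side of color wheel = hue + 180°
H' = (212 + 180) mod 360 = 32°
S and L unchanged.
= HSL(32°, 52%, 58%)


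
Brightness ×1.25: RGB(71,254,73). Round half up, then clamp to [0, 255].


Multiply each channel by 1.25, round half up, clamp to [0, 255]
R: 71×1.25 = 88.75 → round → 89
G: 254×1.25 = 317.5 → round → 318 → clamp → 255
B: 73×1.25 = 91.25 → round → 91
= RGB(89, 255, 91)


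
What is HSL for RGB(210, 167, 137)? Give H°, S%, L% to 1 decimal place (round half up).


Normalize: R'=210/255≈0.8235, G'=167/255≈0.6549, B'=137/255≈0.5373
Max=210/255, Min=137/255, Δ=Max-Min=73/255
L = (Max+Min)/2 = (210+137)/510 = 347/510 = 0.68039… → L = 68.0%
L > 0.5 → S = Δ/(2-Max-Min) = 73/(510-210-137) = 73/163 = 0.44785… → S = 44.8%
(the 1/255 factors cancel in S and H, so raw channel differences can be used)
Max is R' → H = 60 × (((G-B)/Δ) mod 6) = 60 × (((167-137)/73) mod 6)
  30/73 = 0.4109…
  H = 60 × 0.4109… = 24.657…° → H = 24.7°
= HSL(24.7°, 44.8%, 68.0%)


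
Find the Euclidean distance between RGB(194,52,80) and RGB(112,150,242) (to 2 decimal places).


d = √[(R₁-R₂)² + (G₁-G₂)² + (B₁-B₂)²]
d = √[(194-112)² + (52-150)² + (80-242)²]
d = √[6724 + 9604 + 26244]
d = √42572
d ≈ 206.33


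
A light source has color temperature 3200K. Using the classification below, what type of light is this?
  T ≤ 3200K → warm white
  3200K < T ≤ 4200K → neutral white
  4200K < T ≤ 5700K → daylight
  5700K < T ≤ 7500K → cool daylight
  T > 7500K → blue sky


Temperature: 3200K
3200K ≤ 3200K → warm white
Classification: warm white


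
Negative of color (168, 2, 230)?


Invert: (255-R, 255-G, 255-B)
R: 255-168 = 87
G: 255-2 = 253
B: 255-230 = 25
= RGB(87, 253, 25)


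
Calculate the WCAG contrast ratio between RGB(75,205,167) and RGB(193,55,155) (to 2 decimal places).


Linearize each sRGB channel c=v/255: c/12.92 if c ≤ 0.04045 else ((c+0.055)/1.055)^2.4
L = 0.2126×R_lin + 0.7152×G_lin + 0.0722×B_lin
Color 1 (75,205,167):
  R=75: 75/255≈0.2941 > 0.04045 → ((0.2941+0.055)/1.055)^2.4 ≈ 0.07036
  G=205: 205/255≈0.8039 > 0.04045 → ((0.8039+0.055)/1.055)^2.4 ≈ 0.61050
  B=167: 167/255≈0.6549 > 0.04045 → ((0.6549+0.055)/1.055)^2.4 ≈ 0.38643
  L1 = 0.2126×0.07036 + 0.7152×0.61050 + 0.0722×0.38643 ≈ 0.47949
Color 2 (193,55,155):
  R=193: 193/255≈0.7569 > 0.04045 → ((0.7569+0.055)/1.055)^2.4 ≈ 0.53328
  G=55: 55/255≈0.2157 > 0.04045 → ((0.2157+0.055)/1.055)^2.4 ≈ 0.03820
  B=155: 155/255≈0.6078 > 0.04045 → ((0.6078+0.055)/1.055)^2.4 ≈ 0.32778
  L2 = 0.2126×0.53328 + 0.7152×0.03820 + 0.0722×0.32778 ≈ 0.16436
Lighter = 0.47949, Darker = 0.16436
Ratio = (L_lighter + 0.05) / (L_darker + 0.05)
Ratio = (0.47949 + 0.05) / (0.16436 + 0.05) = 0.52949 / 0.21436 ≈ 2.4700
Ratio ≈ 2.47:1
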